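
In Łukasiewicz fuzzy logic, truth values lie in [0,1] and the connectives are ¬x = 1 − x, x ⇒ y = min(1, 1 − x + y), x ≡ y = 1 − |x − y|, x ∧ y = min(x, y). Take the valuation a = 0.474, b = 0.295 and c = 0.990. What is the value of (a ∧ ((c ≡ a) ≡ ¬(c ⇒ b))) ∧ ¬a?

0.474

c ≡ a = 1 − |0.990 − 0.474| = 1 − 0.516 = 0.484
c ⇒ b = min(1, 1 − 0.990 + 0.295) = min(1, 0.305) = 0.305
¬(c ⇒ b) = 1 − 0.305 = 0.695
(c ≡ a) ≡ ¬(c ⇒ b) = 1 − |0.484 − 0.695| = 1 − 0.211 = 0.789
a ∧ ((c ≡ a) ≡ ¬(c ⇒ b)) = min(0.474, 0.789) = 0.474
¬a = 1 − 0.474 = 0.526
(a ∧ ((c ≡ a) ≡ ¬(c ⇒ b))) ∧ ¬a = min(0.474, 0.526) = 0.474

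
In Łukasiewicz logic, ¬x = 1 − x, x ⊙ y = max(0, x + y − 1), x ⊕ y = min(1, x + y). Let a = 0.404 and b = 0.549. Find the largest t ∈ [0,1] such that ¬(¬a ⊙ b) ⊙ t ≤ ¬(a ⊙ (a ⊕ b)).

0.788

¬a = 1 − 0.404 = 0.596
¬a ⊙ b = max(0, 0.596 + 0.549 − 1) = max(0, 0.145) = 0.145
¬(¬a ⊙ b) = 1 − 0.145 = 0.855
So the left factor is ¬(¬a ⊙ b) = 0.855.
a ⊕ b = min(1, 0.404 + 0.549) = min(1, 0.953) = 0.953
a ⊙ (a ⊕ b) = max(0, 0.404 + 0.953 − 1) = max(0, 0.357) = 0.357
¬(a ⊙ (a ⊕ b)) = 1 − 0.357 = 0.643
So the right-hand bound is ¬(a ⊙ (a ⊕ b)) = 0.643.
The residuum of the Łukasiewicz t-norm gives the supremum: min(1, 1 − 0.855 + 0.643).
1 − 0.855 + 0.643 = 0.788, so t = min(1, 0.788) = 0.788.
Check: 0.855 ⊙ 0.788 = max(0, 0.643) = 0.643 ≤ 0.643.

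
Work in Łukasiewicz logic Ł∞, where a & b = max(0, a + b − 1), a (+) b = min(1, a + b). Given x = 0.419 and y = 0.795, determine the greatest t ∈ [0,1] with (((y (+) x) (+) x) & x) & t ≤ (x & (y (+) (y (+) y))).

y (+) x = min(1, 0.795 + 0.419) = min(1, 1.214) = 1.000
(y (+) x) (+) x = min(1, 1.000 + 0.419) = min(1, 1.419) = 1.000
((y (+) x) (+) x) & x = max(0, 1.000 + 0.419 − 1) = max(0, 0.419) = 0.419
So the left factor is ((y (+) x) (+) x) & x = 0.419.
y (+) y = min(1, 0.795 + 0.795) = min(1, 1.590) = 1.000
y (+) (y (+) y) = min(1, 0.795 + 1.000) = min(1, 1.795) = 1.000
x & (y (+) (y (+) y)) = max(0, 0.419 + 1.000 − 1) = max(0, 0.419) = 0.419
So the right-hand bound is x & (y (+) (y (+) y)) = 0.419.
The residuum of the Łukasiewicz t-norm gives the supremum: min(1, 1 − 0.419 + 0.419).
1 − 0.419 + 0.419 = 1.000, so t = min(1, 1.000) = 1.000.
Check: 0.419 & 1.000 = max(0, 0.419) = 0.419 ≤ 0.419.

1.000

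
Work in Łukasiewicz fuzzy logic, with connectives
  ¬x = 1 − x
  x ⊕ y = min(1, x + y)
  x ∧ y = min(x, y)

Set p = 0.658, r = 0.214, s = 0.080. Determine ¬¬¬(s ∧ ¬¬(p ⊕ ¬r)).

¬r = 1 − 0.214 = 0.786
p ⊕ ¬r = min(1, 0.658 + 0.786) = min(1, 1.444) = 1.000
¬(p ⊕ ¬r) = 1 − 1.000 = 0.000
¬¬(p ⊕ ¬r) = 1 − 0.000 = 1.000
s ∧ ¬¬(p ⊕ ¬r) = min(0.080, 1.000) = 0.080
¬(s ∧ ¬¬(p ⊕ ¬r)) = 1 − 0.080 = 0.920
¬¬(s ∧ ¬¬(p ⊕ ¬r)) = 1 − 0.920 = 0.080
¬¬¬(s ∧ ¬¬(p ⊕ ¬r)) = 1 − 0.080 = 0.920

0.920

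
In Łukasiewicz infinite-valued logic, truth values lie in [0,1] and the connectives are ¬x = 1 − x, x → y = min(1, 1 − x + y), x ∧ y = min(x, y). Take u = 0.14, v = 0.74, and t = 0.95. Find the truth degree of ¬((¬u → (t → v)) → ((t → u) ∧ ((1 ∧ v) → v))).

0.74

¬u = 1 − 0.14 = 0.86
t → v = min(1, 1 − 0.95 + 0.74) = min(1, 0.79) = 0.79
¬u → (t → v) = min(1, 1 − 0.86 + 0.79) = min(1, 0.93) = 0.93
t → u = min(1, 1 − 0.95 + 0.14) = min(1, 0.19) = 0.19
1 ∧ v = min(1.00, 0.74) = 0.74
(1 ∧ v) → v = min(1, 1 − 0.74 + 0.74) = min(1, 1.00) = 1.00
(t → u) ∧ ((1 ∧ v) → v) = min(0.19, 1.00) = 0.19
(¬u → (t → v)) → ((t → u) ∧ ((1 ∧ v) → v)) = min(1, 1 − 0.93 + 0.19) = min(1, 0.26) = 0.26
¬((¬u → (t → v)) → ((t → u) ∧ ((1 ∧ v) → v))) = 1 − 0.26 = 0.74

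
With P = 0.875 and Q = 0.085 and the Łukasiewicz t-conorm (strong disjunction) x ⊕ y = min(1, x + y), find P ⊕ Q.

P ⊕ Q = min(1, 0.875 + 0.085) = min(1, 0.960) = 0.960
For comparison, the Gödel t-conorm max(x, y) would give 0.875.

0.960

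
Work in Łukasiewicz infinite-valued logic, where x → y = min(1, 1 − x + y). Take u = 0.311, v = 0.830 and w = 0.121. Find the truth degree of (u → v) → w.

0.121

u → v = min(1, 1 − 0.311 + 0.830) = min(1, 1.519) = 1.000
(u → v) → w = min(1, 1 − 1.000 + 0.121) = min(1, 0.121) = 0.121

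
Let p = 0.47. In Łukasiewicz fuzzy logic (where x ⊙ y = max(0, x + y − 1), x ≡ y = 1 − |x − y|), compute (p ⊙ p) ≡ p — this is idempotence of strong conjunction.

0.53

p ⊙ p = max(0, 0.47 + 0.47 − 1) = max(0, -0.06) = 0.00
(p ⊙ p) ≡ p = 1 − |0.00 − 0.47| = 1 − 0.47 = 0.53
(The value 0.53 < 1 shows this instance is not satisfied; fails in Ł∞ since a ⊗ a = max(0, 2a−1) ≠ a in general.)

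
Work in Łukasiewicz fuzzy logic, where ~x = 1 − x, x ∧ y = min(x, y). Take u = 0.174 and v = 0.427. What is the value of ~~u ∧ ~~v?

~u = 1 − 0.174 = 0.826
~~u = 1 − 0.826 = 0.174
~v = 1 − 0.427 = 0.573
~~v = 1 − 0.573 = 0.427
~~u ∧ ~~v = min(0.174, 0.427) = 0.174

0.174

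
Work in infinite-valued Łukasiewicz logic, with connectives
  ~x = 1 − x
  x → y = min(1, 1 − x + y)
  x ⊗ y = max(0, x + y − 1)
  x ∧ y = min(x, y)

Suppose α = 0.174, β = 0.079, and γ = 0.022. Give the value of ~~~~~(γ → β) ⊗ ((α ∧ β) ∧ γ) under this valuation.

0.000

γ → β = min(1, 1 − 0.022 + 0.079) = min(1, 1.057) = 1.000
~(γ → β) = 1 − 1.000 = 0.000
~~(γ → β) = 1 − 0.000 = 1.000
~~~(γ → β) = 1 − 1.000 = 0.000
~~~~(γ → β) = 1 − 0.000 = 1.000
~~~~~(γ → β) = 1 − 1.000 = 0.000
α ∧ β = min(0.174, 0.079) = 0.079
(α ∧ β) ∧ γ = min(0.079, 0.022) = 0.022
~~~~~(γ → β) ⊗ ((α ∧ β) ∧ γ) = max(0, 0.000 + 0.022 − 1) = max(0, -0.978) = 0.000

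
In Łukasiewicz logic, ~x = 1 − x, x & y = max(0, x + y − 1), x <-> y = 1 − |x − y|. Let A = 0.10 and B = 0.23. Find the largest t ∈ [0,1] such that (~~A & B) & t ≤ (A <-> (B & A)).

~A = 1 − 0.10 = 0.90
~~A = 1 − 0.90 = 0.10
~~A & B = max(0, 0.10 + 0.23 − 1) = max(0, -0.67) = 0.00
So the left factor is ~~A & B = 0.00.
B & A = max(0, 0.23 + 0.10 − 1) = max(0, -0.67) = 0.00
A <-> (B & A) = 1 − |0.10 − 0.00| = 1 − 0.10 = 0.90
So the right-hand bound is A <-> (B & A) = 0.90.
The residuum of the Łukasiewicz t-norm gives the supremum: min(1, 1 − 0.00 + 0.90).
1 − 0.00 + 0.90 = 1.90, so t = min(1, 1.90) = 1.00.
Check: 0.00 & 1.00 = max(0, 0.00) = 0.00 ≤ 0.90.

1.00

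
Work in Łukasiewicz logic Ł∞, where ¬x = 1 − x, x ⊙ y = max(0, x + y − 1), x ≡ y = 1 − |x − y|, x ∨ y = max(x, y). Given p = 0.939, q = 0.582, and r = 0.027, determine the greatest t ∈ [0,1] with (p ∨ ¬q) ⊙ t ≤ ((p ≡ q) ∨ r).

¬q = 1 − 0.582 = 0.418
p ∨ ¬q = max(0.939, 0.418) = 0.939
So the left factor is p ∨ ¬q = 0.939.
p ≡ q = 1 − |0.939 − 0.582| = 1 − 0.357 = 0.643
(p ≡ q) ∨ r = max(0.643, 0.027) = 0.643
So the right-hand bound is (p ≡ q) ∨ r = 0.643.
The residuum of the Łukasiewicz t-norm gives the supremum: min(1, 1 − 0.939 + 0.643).
1 − 0.939 + 0.643 = 0.704, so t = min(1, 0.704) = 0.704.
Check: 0.939 ⊙ 0.704 = max(0, 0.643) = 0.643 ≤ 0.643.

0.704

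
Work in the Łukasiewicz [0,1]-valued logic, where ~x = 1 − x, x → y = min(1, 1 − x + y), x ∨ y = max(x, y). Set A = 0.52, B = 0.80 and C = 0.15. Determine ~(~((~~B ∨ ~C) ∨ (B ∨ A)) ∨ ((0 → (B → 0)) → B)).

0.20

~B = 1 − 0.80 = 0.20
~~B = 1 − 0.20 = 0.80
~C = 1 − 0.15 = 0.85
~~B ∨ ~C = max(0.80, 0.85) = 0.85
B ∨ A = max(0.80, 0.52) = 0.80
(~~B ∨ ~C) ∨ (B ∨ A) = max(0.85, 0.80) = 0.85
~((~~B ∨ ~C) ∨ (B ∨ A)) = 1 − 0.85 = 0.15
B → 0 = min(1, 1 − 0.80 + 0.00) = min(1, 0.20) = 0.20
0 → (B → 0) = min(1, 1 − 0.00 + 0.20) = min(1, 1.20) = 1.00
(0 → (B → 0)) → B = min(1, 1 − 1.00 + 0.80) = min(1, 0.80) = 0.80
~((~~B ∨ ~C) ∨ (B ∨ A)) ∨ ((0 → (B → 0)) → B) = max(0.15, 0.80) = 0.80
~(~((~~B ∨ ~C) ∨ (B ∨ A)) ∨ ((0 → (B → 0)) → B)) = 1 − 0.80 = 0.20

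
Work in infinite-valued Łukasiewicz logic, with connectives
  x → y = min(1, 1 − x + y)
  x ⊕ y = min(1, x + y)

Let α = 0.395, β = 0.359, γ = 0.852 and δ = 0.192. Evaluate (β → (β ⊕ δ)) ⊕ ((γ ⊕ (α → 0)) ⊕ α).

β ⊕ δ = min(1, 0.359 + 0.192) = min(1, 0.551) = 0.551
β → (β ⊕ δ) = min(1, 1 − 0.359 + 0.551) = min(1, 1.192) = 1.000
α → 0 = min(1, 1 − 0.395 + 0.000) = min(1, 0.605) = 0.605
γ ⊕ (α → 0) = min(1, 0.852 + 0.605) = min(1, 1.457) = 1.000
(γ ⊕ (α → 0)) ⊕ α = min(1, 1.000 + 0.395) = min(1, 1.395) = 1.000
(β → (β ⊕ δ)) ⊕ ((γ ⊕ (α → 0)) ⊕ α) = min(1, 1.000 + 1.000) = min(1, 2.000) = 1.000

1.000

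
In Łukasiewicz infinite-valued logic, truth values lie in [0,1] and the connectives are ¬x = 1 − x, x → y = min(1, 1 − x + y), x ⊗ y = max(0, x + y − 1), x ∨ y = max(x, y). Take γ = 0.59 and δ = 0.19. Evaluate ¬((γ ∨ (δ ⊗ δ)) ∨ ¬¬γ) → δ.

δ ⊗ δ = max(0, 0.19 + 0.19 − 1) = max(0, -0.62) = 0.00
γ ∨ (δ ⊗ δ) = max(0.59, 0.00) = 0.59
¬γ = 1 − 0.59 = 0.41
¬¬γ = 1 − 0.41 = 0.59
(γ ∨ (δ ⊗ δ)) ∨ ¬¬γ = max(0.59, 0.59) = 0.59
¬((γ ∨ (δ ⊗ δ)) ∨ ¬¬γ) = 1 − 0.59 = 0.41
¬((γ ∨ (δ ⊗ δ)) ∨ ¬¬γ) → δ = min(1, 1 − 0.41 + 0.19) = min(1, 0.78) = 0.78

0.78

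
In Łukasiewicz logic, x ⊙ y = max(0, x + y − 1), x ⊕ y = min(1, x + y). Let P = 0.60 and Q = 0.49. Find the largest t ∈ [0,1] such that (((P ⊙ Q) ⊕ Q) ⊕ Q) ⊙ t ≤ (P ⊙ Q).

P ⊙ Q = max(0, 0.60 + 0.49 − 1) = max(0, 0.09) = 0.09
(P ⊙ Q) ⊕ Q = min(1, 0.09 + 0.49) = min(1, 0.58) = 0.58
((P ⊙ Q) ⊕ Q) ⊕ Q = min(1, 0.58 + 0.49) = min(1, 1.07) = 1.00
So the left factor is ((P ⊙ Q) ⊕ Q) ⊕ Q = 1.00.
So the right-hand bound is P ⊙ Q = 0.09.
The residuum of the Łukasiewicz t-norm gives the supremum: min(1, 1 − 1.00 + 0.09).
1 − 1.00 + 0.09 = 0.09, so t = min(1, 0.09) = 0.09.
Check: 1.00 ⊙ 0.09 = max(0, 0.09) = 0.09 ≤ 0.09.

0.09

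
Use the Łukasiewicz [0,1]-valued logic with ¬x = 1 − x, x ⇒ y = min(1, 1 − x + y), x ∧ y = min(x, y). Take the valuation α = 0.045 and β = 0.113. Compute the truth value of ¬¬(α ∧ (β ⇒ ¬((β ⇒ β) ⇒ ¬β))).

β ⇒ β = min(1, 1 − 0.113 + 0.113) = min(1, 1.000) = 1.000
¬β = 1 − 0.113 = 0.887
(β ⇒ β) ⇒ ¬β = min(1, 1 − 1.000 + 0.887) = min(1, 0.887) = 0.887
¬((β ⇒ β) ⇒ ¬β) = 1 − 0.887 = 0.113
β ⇒ ¬((β ⇒ β) ⇒ ¬β) = min(1, 1 − 0.113 + 0.113) = min(1, 1.000) = 1.000
α ∧ (β ⇒ ¬((β ⇒ β) ⇒ ¬β)) = min(0.045, 1.000) = 0.045
¬(α ∧ (β ⇒ ¬((β ⇒ β) ⇒ ¬β))) = 1 − 0.045 = 0.955
¬¬(α ∧ (β ⇒ ¬((β ⇒ β) ⇒ ¬β))) = 1 − 0.955 = 0.045

0.045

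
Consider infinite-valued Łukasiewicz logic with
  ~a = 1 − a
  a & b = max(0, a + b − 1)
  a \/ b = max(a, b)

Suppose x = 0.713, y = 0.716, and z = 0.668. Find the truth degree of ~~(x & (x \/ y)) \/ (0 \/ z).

0.668

x \/ y = max(0.713, 0.716) = 0.716
x & (x \/ y) = max(0, 0.713 + 0.716 − 1) = max(0, 0.429) = 0.429
~(x & (x \/ y)) = 1 − 0.429 = 0.571
~~(x & (x \/ y)) = 1 − 0.571 = 0.429
0 \/ z = max(0.000, 0.668) = 0.668
~~(x & (x \/ y)) \/ (0 \/ z) = max(0.429, 0.668) = 0.668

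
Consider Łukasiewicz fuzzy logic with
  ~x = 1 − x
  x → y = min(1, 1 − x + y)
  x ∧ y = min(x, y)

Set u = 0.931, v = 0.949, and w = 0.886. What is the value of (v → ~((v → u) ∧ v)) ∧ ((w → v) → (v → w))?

v → u = min(1, 1 − 0.949 + 0.931) = min(1, 0.982) = 0.982
(v → u) ∧ v = min(0.982, 0.949) = 0.949
~((v → u) ∧ v) = 1 − 0.949 = 0.051
v → ~((v → u) ∧ v) = min(1, 1 − 0.949 + 0.051) = min(1, 0.102) = 0.102
w → v = min(1, 1 − 0.886 + 0.949) = min(1, 1.063) = 1.000
v → w = min(1, 1 − 0.949 + 0.886) = min(1, 0.937) = 0.937
(w → v) → (v → w) = min(1, 1 − 1.000 + 0.937) = min(1, 0.937) = 0.937
(v → ~((v → u) ∧ v)) ∧ ((w → v) → (v → w)) = min(0.102, 0.937) = 0.102

0.102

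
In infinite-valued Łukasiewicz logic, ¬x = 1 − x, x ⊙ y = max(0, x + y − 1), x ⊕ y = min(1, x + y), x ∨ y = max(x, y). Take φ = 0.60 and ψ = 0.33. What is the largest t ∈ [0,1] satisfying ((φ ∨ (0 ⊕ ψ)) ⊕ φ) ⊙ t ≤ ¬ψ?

0.67

0 ⊕ ψ = min(1, 0.00 + 0.33) = min(1, 0.33) = 0.33
φ ∨ (0 ⊕ ψ) = max(0.60, 0.33) = 0.60
(φ ∨ (0 ⊕ ψ)) ⊕ φ = min(1, 0.60 + 0.60) = min(1, 1.20) = 1.00
So the left factor is (φ ∨ (0 ⊕ ψ)) ⊕ φ = 1.00.
¬ψ = 1 − 0.33 = 0.67
So the right-hand bound is ¬ψ = 0.67.
The residuum of the Łukasiewicz t-norm gives the supremum: min(1, 1 − 1.00 + 0.67).
1 − 1.00 + 0.67 = 0.67, so t = min(1, 0.67) = 0.67.
Check: 1.00 ⊙ 0.67 = max(0, 0.67) = 0.67 ≤ 0.67.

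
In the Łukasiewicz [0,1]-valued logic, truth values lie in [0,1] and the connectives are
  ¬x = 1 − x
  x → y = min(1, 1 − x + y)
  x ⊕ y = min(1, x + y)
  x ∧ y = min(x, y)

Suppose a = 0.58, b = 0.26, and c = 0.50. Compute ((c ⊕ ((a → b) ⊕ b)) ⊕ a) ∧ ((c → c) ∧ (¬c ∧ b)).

a → b = min(1, 1 − 0.58 + 0.26) = min(1, 0.68) = 0.68
(a → b) ⊕ b = min(1, 0.68 + 0.26) = min(1, 0.94) = 0.94
c ⊕ ((a → b) ⊕ b) = min(1, 0.50 + 0.94) = min(1, 1.44) = 1.00
(c ⊕ ((a → b) ⊕ b)) ⊕ a = min(1, 1.00 + 0.58) = min(1, 1.58) = 1.00
c → c = min(1, 1 − 0.50 + 0.50) = min(1, 1.00) = 1.00
¬c = 1 − 0.50 = 0.50
¬c ∧ b = min(0.50, 0.26) = 0.26
(c → c) ∧ (¬c ∧ b) = min(1.00, 0.26) = 0.26
((c ⊕ ((a → b) ⊕ b)) ⊕ a) ∧ ((c → c) ∧ (¬c ∧ b)) = min(1.00, 0.26) = 0.26

0.26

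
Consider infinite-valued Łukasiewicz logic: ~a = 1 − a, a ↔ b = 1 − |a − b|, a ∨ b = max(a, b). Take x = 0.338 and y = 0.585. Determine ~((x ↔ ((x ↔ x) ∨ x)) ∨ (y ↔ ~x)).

0.077

x ↔ x = 1 − |0.338 − 0.338| = 1 − 0.000 = 1.000
(x ↔ x) ∨ x = max(1.000, 0.338) = 1.000
x ↔ ((x ↔ x) ∨ x) = 1 − |0.338 − 1.000| = 1 − 0.662 = 0.338
~x = 1 − 0.338 = 0.662
y ↔ ~x = 1 − |0.585 − 0.662| = 1 − 0.077 = 0.923
(x ↔ ((x ↔ x) ∨ x)) ∨ (y ↔ ~x) = max(0.338, 0.923) = 0.923
~((x ↔ ((x ↔ x) ∨ x)) ∨ (y ↔ ~x)) = 1 − 0.923 = 0.077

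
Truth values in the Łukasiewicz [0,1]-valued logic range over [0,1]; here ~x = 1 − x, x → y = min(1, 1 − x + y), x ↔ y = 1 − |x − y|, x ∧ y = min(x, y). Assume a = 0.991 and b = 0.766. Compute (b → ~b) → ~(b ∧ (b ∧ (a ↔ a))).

~b = 1 − 0.766 = 0.234
b → ~b = min(1, 1 − 0.766 + 0.234) = min(1, 0.468) = 0.468
a ↔ a = 1 − |0.991 − 0.991| = 1 − 0.000 = 1.000
b ∧ (a ↔ a) = min(0.766, 1.000) = 0.766
b ∧ (b ∧ (a ↔ a)) = min(0.766, 0.766) = 0.766
~(b ∧ (b ∧ (a ↔ a))) = 1 − 0.766 = 0.234
(b → ~b) → ~(b ∧ (b ∧ (a ↔ a))) = min(1, 1 − 0.468 + 0.234) = min(1, 0.766) = 0.766

0.766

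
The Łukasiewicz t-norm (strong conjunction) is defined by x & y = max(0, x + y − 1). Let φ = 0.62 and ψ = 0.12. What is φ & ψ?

φ & ψ = max(0, 0.62 + 0.12 − 1) = max(0, -0.26) = 0.00
For comparison, the Gödel (minimum) t-norm min(x, y) would give 0.12.

0.00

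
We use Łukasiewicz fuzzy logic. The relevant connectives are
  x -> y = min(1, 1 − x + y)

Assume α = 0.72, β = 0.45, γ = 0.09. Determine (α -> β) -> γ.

α -> β = min(1, 1 − 0.72 + 0.45) = min(1, 0.73) = 0.73
(α -> β) -> γ = min(1, 1 − 0.73 + 0.09) = min(1, 0.36) = 0.36

0.36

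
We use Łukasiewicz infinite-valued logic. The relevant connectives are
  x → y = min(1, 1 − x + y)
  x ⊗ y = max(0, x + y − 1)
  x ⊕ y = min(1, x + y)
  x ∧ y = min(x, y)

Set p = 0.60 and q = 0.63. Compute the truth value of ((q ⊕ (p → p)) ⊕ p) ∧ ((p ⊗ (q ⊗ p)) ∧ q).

0.00

p → p = min(1, 1 − 0.60 + 0.60) = min(1, 1.00) = 1.00
q ⊕ (p → p) = min(1, 0.63 + 1.00) = min(1, 1.63) = 1.00
(q ⊕ (p → p)) ⊕ p = min(1, 1.00 + 0.60) = min(1, 1.60) = 1.00
q ⊗ p = max(0, 0.63 + 0.60 − 1) = max(0, 0.23) = 0.23
p ⊗ (q ⊗ p) = max(0, 0.60 + 0.23 − 1) = max(0, -0.17) = 0.00
(p ⊗ (q ⊗ p)) ∧ q = min(0.00, 0.63) = 0.00
((q ⊕ (p → p)) ⊕ p) ∧ ((p ⊗ (q ⊗ p)) ∧ q) = min(1.00, 0.00) = 0.00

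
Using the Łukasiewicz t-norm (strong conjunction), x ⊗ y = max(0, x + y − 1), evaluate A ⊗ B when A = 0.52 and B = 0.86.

0.38

A ⊗ B = max(0, 0.52 + 0.86 − 1) = max(0, 0.38) = 0.38
For comparison, the Gödel (minimum) t-norm min(x, y) would give 0.52.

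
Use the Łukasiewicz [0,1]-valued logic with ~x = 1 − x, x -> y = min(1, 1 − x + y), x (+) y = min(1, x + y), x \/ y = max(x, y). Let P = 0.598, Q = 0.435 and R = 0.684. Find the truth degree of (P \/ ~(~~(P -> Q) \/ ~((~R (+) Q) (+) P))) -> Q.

P -> Q = min(1, 1 − 0.598 + 0.435) = min(1, 0.837) = 0.837
~(P -> Q) = 1 − 0.837 = 0.163
~~(P -> Q) = 1 − 0.163 = 0.837
~R = 1 − 0.684 = 0.316
~R (+) Q = min(1, 0.316 + 0.435) = min(1, 0.751) = 0.751
(~R (+) Q) (+) P = min(1, 0.751 + 0.598) = min(1, 1.349) = 1.000
~((~R (+) Q) (+) P) = 1 − 1.000 = 0.000
~~(P -> Q) \/ ~((~R (+) Q) (+) P) = max(0.837, 0.000) = 0.837
~(~~(P -> Q) \/ ~((~R (+) Q) (+) P)) = 1 − 0.837 = 0.163
P \/ ~(~~(P -> Q) \/ ~((~R (+) Q) (+) P)) = max(0.598, 0.163) = 0.598
(P \/ ~(~~(P -> Q) \/ ~((~R (+) Q) (+) P))) -> Q = min(1, 1 − 0.598 + 0.435) = min(1, 0.837) = 0.837

0.837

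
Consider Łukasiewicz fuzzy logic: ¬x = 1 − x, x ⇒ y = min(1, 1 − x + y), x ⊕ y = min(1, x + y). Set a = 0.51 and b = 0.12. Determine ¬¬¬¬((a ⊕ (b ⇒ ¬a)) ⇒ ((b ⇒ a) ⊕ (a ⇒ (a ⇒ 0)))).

¬a = 1 − 0.51 = 0.49
b ⇒ ¬a = min(1, 1 − 0.12 + 0.49) = min(1, 1.37) = 1.00
a ⊕ (b ⇒ ¬a) = min(1, 0.51 + 1.00) = min(1, 1.51) = 1.00
b ⇒ a = min(1, 1 − 0.12 + 0.51) = min(1, 1.39) = 1.00
a ⇒ 0 = min(1, 1 − 0.51 + 0.00) = min(1, 0.49) = 0.49
a ⇒ (a ⇒ 0) = min(1, 1 − 0.51 + 0.49) = min(1, 0.98) = 0.98
(b ⇒ a) ⊕ (a ⇒ (a ⇒ 0)) = min(1, 1.00 + 0.98) = min(1, 1.98) = 1.00
(a ⊕ (b ⇒ ¬a)) ⇒ ((b ⇒ a) ⊕ (a ⇒ (a ⇒ 0))) = min(1, 1 − 1.00 + 1.00) = min(1, 1.00) = 1.00
¬((a ⊕ (b ⇒ ¬a)) ⇒ ((b ⇒ a) ⊕ (a ⇒ (a ⇒ 0)))) = 1 − 1.00 = 0.00
¬¬((a ⊕ (b ⇒ ¬a)) ⇒ ((b ⇒ a) ⊕ (a ⇒ (a ⇒ 0)))) = 1 − 0.00 = 1.00
¬¬¬((a ⊕ (b ⇒ ¬a)) ⇒ ((b ⇒ a) ⊕ (a ⇒ (a ⇒ 0)))) = 1 − 1.00 = 0.00
¬¬¬¬((a ⊕ (b ⇒ ¬a)) ⇒ ((b ⇒ a) ⊕ (a ⇒ (a ⇒ 0)))) = 1 − 0.00 = 1.00

1.00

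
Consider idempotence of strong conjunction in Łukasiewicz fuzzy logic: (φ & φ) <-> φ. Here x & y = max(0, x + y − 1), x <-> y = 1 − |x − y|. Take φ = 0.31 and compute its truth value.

0.69

φ & φ = max(0, 0.31 + 0.31 − 1) = max(0, -0.38) = 0.00
(φ & φ) <-> φ = 1 − |0.00 − 0.31| = 1 − 0.31 = 0.69
(The value 0.69 < 1 shows this instance is not satisfied; fails in Ł∞ since a ⊗ a = max(0, 2a−1) ≠ a in general.)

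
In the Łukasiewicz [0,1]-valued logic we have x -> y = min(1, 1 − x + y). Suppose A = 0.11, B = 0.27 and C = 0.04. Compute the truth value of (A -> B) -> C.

A -> B = min(1, 1 − 0.11 + 0.27) = min(1, 1.16) = 1.00
(A -> B) -> C = min(1, 1 − 1.00 + 0.04) = min(1, 0.04) = 0.04

0.04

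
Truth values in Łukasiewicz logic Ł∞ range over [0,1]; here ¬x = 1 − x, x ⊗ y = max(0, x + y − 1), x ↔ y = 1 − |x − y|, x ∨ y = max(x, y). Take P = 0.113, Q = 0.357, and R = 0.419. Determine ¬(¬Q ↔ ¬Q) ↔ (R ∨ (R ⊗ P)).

0.581

¬Q = 1 − 0.357 = 0.643
¬Q ↔ ¬Q = 1 − |0.643 − 0.643| = 1 − 0.000 = 1.000
¬(¬Q ↔ ¬Q) = 1 − 1.000 = 0.000
R ⊗ P = max(0, 0.419 + 0.113 − 1) = max(0, -0.468) = 0.000
R ∨ (R ⊗ P) = max(0.419, 0.000) = 0.419
¬(¬Q ↔ ¬Q) ↔ (R ∨ (R ⊗ P)) = 1 − |0.000 − 0.419| = 1 − 0.419 = 0.581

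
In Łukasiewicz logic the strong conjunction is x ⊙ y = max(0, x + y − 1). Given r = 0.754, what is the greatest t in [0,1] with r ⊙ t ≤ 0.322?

0.568

The residuum of the Łukasiewicz t-norm gives the supremum: min(1, 1 − 0.754 + 0.322).
1 − 0.754 + 0.322 = 0.568, so t = min(1, 0.568) = 0.568.
Check: 0.754 ⊙ 0.568 = max(0, 0.322) = 0.322 ≤ 0.322.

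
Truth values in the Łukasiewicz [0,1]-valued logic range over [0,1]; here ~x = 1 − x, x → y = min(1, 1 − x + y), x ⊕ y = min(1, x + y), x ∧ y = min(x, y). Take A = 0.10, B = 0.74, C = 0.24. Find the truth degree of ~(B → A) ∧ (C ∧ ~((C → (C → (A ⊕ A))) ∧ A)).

B → A = min(1, 1 − 0.74 + 0.10) = min(1, 0.36) = 0.36
~(B → A) = 1 − 0.36 = 0.64
A ⊕ A = min(1, 0.10 + 0.10) = min(1, 0.20) = 0.20
C → (A ⊕ A) = min(1, 1 − 0.24 + 0.20) = min(1, 0.96) = 0.96
C → (C → (A ⊕ A)) = min(1, 1 − 0.24 + 0.96) = min(1, 1.72) = 1.00
(C → (C → (A ⊕ A))) ∧ A = min(1.00, 0.10) = 0.10
~((C → (C → (A ⊕ A))) ∧ A) = 1 − 0.10 = 0.90
C ∧ ~((C → (C → (A ⊕ A))) ∧ A) = min(0.24, 0.90) = 0.24
~(B → A) ∧ (C ∧ ~((C → (C → (A ⊕ A))) ∧ A)) = min(0.64, 0.24) = 0.24

0.24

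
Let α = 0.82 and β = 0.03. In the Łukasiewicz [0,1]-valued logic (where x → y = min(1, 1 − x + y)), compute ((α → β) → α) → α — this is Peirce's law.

0.82

α → β = min(1, 1 − 0.82 + 0.03) = min(1, 0.21) = 0.21
(α → β) → α = min(1, 1 − 0.21 + 0.82) = min(1, 1.61) = 1.00
((α → β) → α) → α = min(1, 1 − 1.00 + 0.82) = min(1, 0.82) = 0.82
(The value 0.82 < 1 shows this instance is not satisfied; not a Ł∞-tautology in general.)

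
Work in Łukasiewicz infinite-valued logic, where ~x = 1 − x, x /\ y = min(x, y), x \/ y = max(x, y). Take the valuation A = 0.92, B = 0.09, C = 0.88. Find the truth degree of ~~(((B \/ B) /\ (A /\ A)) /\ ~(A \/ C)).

0.08

B \/ B = max(0.09, 0.09) = 0.09
A /\ A = min(0.92, 0.92) = 0.92
(B \/ B) /\ (A /\ A) = min(0.09, 0.92) = 0.09
A \/ C = max(0.92, 0.88) = 0.92
~(A \/ C) = 1 − 0.92 = 0.08
((B \/ B) /\ (A /\ A)) /\ ~(A \/ C) = min(0.09, 0.08) = 0.08
~(((B \/ B) /\ (A /\ A)) /\ ~(A \/ C)) = 1 − 0.08 = 0.92
~~(((B \/ B) /\ (A /\ A)) /\ ~(A \/ C)) = 1 − 0.92 = 0.08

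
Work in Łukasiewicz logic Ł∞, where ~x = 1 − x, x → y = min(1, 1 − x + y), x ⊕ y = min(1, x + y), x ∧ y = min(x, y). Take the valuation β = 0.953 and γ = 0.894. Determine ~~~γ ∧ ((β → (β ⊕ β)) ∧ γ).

0.106

~γ = 1 − 0.894 = 0.106
~~γ = 1 − 0.106 = 0.894
~~~γ = 1 − 0.894 = 0.106
β ⊕ β = min(1, 0.953 + 0.953) = min(1, 1.906) = 1.000
β → (β ⊕ β) = min(1, 1 − 0.953 + 1.000) = min(1, 1.047) = 1.000
(β → (β ⊕ β)) ∧ γ = min(1.000, 0.894) = 0.894
~~~γ ∧ ((β → (β ⊕ β)) ∧ γ) = min(0.106, 0.894) = 0.106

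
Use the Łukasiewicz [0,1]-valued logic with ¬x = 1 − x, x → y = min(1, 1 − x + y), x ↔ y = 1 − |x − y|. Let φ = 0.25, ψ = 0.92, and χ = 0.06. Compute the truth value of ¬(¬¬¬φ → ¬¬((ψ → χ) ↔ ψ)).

0.53

¬φ = 1 − 0.25 = 0.75
¬¬φ = 1 − 0.75 = 0.25
¬¬¬φ = 1 − 0.25 = 0.75
ψ → χ = min(1, 1 − 0.92 + 0.06) = min(1, 0.14) = 0.14
(ψ → χ) ↔ ψ = 1 − |0.14 − 0.92| = 1 − 0.78 = 0.22
¬((ψ → χ) ↔ ψ) = 1 − 0.22 = 0.78
¬¬((ψ → χ) ↔ ψ) = 1 − 0.78 = 0.22
¬¬¬φ → ¬¬((ψ → χ) ↔ ψ) = min(1, 1 − 0.75 + 0.22) = min(1, 0.47) = 0.47
¬(¬¬¬φ → ¬¬((ψ → χ) ↔ ψ)) = 1 − 0.47 = 0.53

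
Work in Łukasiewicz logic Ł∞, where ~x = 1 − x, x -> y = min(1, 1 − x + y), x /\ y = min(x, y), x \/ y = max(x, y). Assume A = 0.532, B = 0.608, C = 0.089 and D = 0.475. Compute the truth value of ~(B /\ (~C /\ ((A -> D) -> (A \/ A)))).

0.411

~C = 1 − 0.089 = 0.911
A -> D = min(1, 1 − 0.532 + 0.475) = min(1, 0.943) = 0.943
A \/ A = max(0.532, 0.532) = 0.532
(A -> D) -> (A \/ A) = min(1, 1 − 0.943 + 0.532) = min(1, 0.589) = 0.589
~C /\ ((A -> D) -> (A \/ A)) = min(0.911, 0.589) = 0.589
B /\ (~C /\ ((A -> D) -> (A \/ A))) = min(0.608, 0.589) = 0.589
~(B /\ (~C /\ ((A -> D) -> (A \/ A)))) = 1 − 0.589 = 0.411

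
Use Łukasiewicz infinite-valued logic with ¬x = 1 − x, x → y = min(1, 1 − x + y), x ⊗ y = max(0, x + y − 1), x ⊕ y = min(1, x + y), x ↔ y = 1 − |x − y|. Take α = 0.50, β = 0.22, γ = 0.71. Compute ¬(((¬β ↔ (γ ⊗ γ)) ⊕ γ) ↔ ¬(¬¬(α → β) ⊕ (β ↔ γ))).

1.00

¬β = 1 − 0.22 = 0.78
γ ⊗ γ = max(0, 0.71 + 0.71 − 1) = max(0, 0.42) = 0.42
¬β ↔ (γ ⊗ γ) = 1 − |0.78 − 0.42| = 1 − 0.36 = 0.64
(¬β ↔ (γ ⊗ γ)) ⊕ γ = min(1, 0.64 + 0.71) = min(1, 1.35) = 1.00
α → β = min(1, 1 − 0.50 + 0.22) = min(1, 0.72) = 0.72
¬(α → β) = 1 − 0.72 = 0.28
¬¬(α → β) = 1 − 0.28 = 0.72
β ↔ γ = 1 − |0.22 − 0.71| = 1 − 0.49 = 0.51
¬¬(α → β) ⊕ (β ↔ γ) = min(1, 0.72 + 0.51) = min(1, 1.23) = 1.00
¬(¬¬(α → β) ⊕ (β ↔ γ)) = 1 − 1.00 = 0.00
((¬β ↔ (γ ⊗ γ)) ⊕ γ) ↔ ¬(¬¬(α → β) ⊕ (β ↔ γ)) = 1 − |1.00 − 0.00| = 1 − 1.00 = 0.00
¬(((¬β ↔ (γ ⊗ γ)) ⊕ γ) ↔ ¬(¬¬(α → β) ⊕ (β ↔ γ))) = 1 − 0.00 = 1.00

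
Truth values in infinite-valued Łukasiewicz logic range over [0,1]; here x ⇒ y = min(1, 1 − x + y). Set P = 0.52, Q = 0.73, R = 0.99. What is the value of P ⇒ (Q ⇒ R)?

1.00

Q ⇒ R = min(1, 1 − 0.73 + 0.99) = min(1, 1.26) = 1.00
P ⇒ (Q ⇒ R) = min(1, 1 − 0.52 + 1.00) = min(1, 1.48) = 1.00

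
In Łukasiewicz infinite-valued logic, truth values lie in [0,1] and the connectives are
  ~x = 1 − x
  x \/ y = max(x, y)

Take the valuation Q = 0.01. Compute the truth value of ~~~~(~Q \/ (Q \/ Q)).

0.99

~Q = 1 − 0.01 = 0.99
Q \/ Q = max(0.01, 0.01) = 0.01
~Q \/ (Q \/ Q) = max(0.99, 0.01) = 0.99
~(~Q \/ (Q \/ Q)) = 1 − 0.99 = 0.01
~~(~Q \/ (Q \/ Q)) = 1 − 0.01 = 0.99
~~~(~Q \/ (Q \/ Q)) = 1 − 0.99 = 0.01
~~~~(~Q \/ (Q \/ Q)) = 1 − 0.01 = 0.99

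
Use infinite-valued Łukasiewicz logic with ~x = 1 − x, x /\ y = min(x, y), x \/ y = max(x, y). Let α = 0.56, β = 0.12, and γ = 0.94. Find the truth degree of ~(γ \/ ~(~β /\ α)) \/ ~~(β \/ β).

~β = 1 − 0.12 = 0.88
~β /\ α = min(0.88, 0.56) = 0.56
~(~β /\ α) = 1 − 0.56 = 0.44
γ \/ ~(~β /\ α) = max(0.94, 0.44) = 0.94
~(γ \/ ~(~β /\ α)) = 1 − 0.94 = 0.06
β \/ β = max(0.12, 0.12) = 0.12
~(β \/ β) = 1 − 0.12 = 0.88
~~(β \/ β) = 1 − 0.88 = 0.12
~(γ \/ ~(~β /\ α)) \/ ~~(β \/ β) = max(0.06, 0.12) = 0.12

0.12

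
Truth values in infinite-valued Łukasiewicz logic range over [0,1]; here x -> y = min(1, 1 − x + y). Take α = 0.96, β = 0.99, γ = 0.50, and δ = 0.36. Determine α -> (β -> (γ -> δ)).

0.91

γ -> δ = min(1, 1 − 0.50 + 0.36) = min(1, 0.86) = 0.86
β -> (γ -> δ) = min(1, 1 − 0.99 + 0.86) = min(1, 0.87) = 0.87
α -> (β -> (γ -> δ)) = min(1, 1 − 0.96 + 0.87) = min(1, 0.91) = 0.91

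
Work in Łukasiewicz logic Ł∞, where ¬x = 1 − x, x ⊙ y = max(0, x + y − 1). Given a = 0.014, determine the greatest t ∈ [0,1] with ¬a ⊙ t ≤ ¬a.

¬a = 1 − 0.014 = 0.986
So the left factor is ¬a = 0.986.
So the right-hand bound is ¬a = 0.986.
The residuum of the Łukasiewicz t-norm gives the supremum: min(1, 1 − 0.986 + 0.986).
1 − 0.986 + 0.986 = 1.000, so t = min(1, 1.000) = 1.000.
Check: 0.986 ⊙ 1.000 = max(0, 0.986) = 0.986 ≤ 0.986.

1.000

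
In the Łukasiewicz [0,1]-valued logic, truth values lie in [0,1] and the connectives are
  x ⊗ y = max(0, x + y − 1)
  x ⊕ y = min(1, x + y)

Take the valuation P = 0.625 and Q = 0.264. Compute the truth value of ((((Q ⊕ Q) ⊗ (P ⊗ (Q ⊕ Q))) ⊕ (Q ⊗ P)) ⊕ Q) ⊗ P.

Q ⊕ Q = min(1, 0.264 + 0.264) = min(1, 0.528) = 0.528
P ⊗ (Q ⊕ Q) = max(0, 0.625 + 0.528 − 1) = max(0, 0.153) = 0.153
(Q ⊕ Q) ⊗ (P ⊗ (Q ⊕ Q)) = max(0, 0.528 + 0.153 − 1) = max(0, -0.319) = 0.000
Q ⊗ P = max(0, 0.264 + 0.625 − 1) = max(0, -0.111) = 0.000
((Q ⊕ Q) ⊗ (P ⊗ (Q ⊕ Q))) ⊕ (Q ⊗ P) = min(1, 0.000 + 0.000) = min(1, 0.000) = 0.000
(((Q ⊕ Q) ⊗ (P ⊗ (Q ⊕ Q))) ⊕ (Q ⊗ P)) ⊕ Q = min(1, 0.000 + 0.264) = min(1, 0.264) = 0.264
((((Q ⊕ Q) ⊗ (P ⊗ (Q ⊕ Q))) ⊕ (Q ⊗ P)) ⊕ Q) ⊗ P = max(0, 0.264 + 0.625 − 1) = max(0, -0.111) = 0.000

0.000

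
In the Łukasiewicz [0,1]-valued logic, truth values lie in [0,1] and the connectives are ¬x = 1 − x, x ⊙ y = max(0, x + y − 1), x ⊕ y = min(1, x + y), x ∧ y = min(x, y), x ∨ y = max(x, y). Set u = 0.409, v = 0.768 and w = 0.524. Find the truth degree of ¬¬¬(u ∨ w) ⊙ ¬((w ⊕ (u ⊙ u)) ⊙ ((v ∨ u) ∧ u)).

0.476

u ∨ w = max(0.409, 0.524) = 0.524
¬(u ∨ w) = 1 − 0.524 = 0.476
¬¬(u ∨ w) = 1 − 0.476 = 0.524
¬¬¬(u ∨ w) = 1 − 0.524 = 0.476
u ⊙ u = max(0, 0.409 + 0.409 − 1) = max(0, -0.182) = 0.000
w ⊕ (u ⊙ u) = min(1, 0.524 + 0.000) = min(1, 0.524) = 0.524
v ∨ u = max(0.768, 0.409) = 0.768
(v ∨ u) ∧ u = min(0.768, 0.409) = 0.409
(w ⊕ (u ⊙ u)) ⊙ ((v ∨ u) ∧ u) = max(0, 0.524 + 0.409 − 1) = max(0, -0.067) = 0.000
¬((w ⊕ (u ⊙ u)) ⊙ ((v ∨ u) ∧ u)) = 1 − 0.000 = 1.000
¬¬¬(u ∨ w) ⊙ ¬((w ⊕ (u ⊙ u)) ⊙ ((v ∨ u) ∧ u)) = max(0, 0.476 + 1.000 − 1) = max(0, 0.476) = 0.476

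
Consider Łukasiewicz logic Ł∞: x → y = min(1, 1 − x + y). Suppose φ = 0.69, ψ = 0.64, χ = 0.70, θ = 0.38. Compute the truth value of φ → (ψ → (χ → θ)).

χ → θ = min(1, 1 − 0.70 + 0.38) = min(1, 0.68) = 0.68
ψ → (χ → θ) = min(1, 1 − 0.64 + 0.68) = min(1, 1.04) = 1.00
φ → (ψ → (χ → θ)) = min(1, 1 − 0.69 + 1.00) = min(1, 1.31) = 1.00

1.00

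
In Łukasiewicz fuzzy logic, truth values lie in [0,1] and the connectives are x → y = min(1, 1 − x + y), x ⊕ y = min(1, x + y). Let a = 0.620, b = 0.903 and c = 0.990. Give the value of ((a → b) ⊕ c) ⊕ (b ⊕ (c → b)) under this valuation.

1.000

a → b = min(1, 1 − 0.620 + 0.903) = min(1, 1.283) = 1.000
(a → b) ⊕ c = min(1, 1.000 + 0.990) = min(1, 1.990) = 1.000
c → b = min(1, 1 − 0.990 + 0.903) = min(1, 0.913) = 0.913
b ⊕ (c → b) = min(1, 0.903 + 0.913) = min(1, 1.816) = 1.000
((a → b) ⊕ c) ⊕ (b ⊕ (c → b)) = min(1, 1.000 + 1.000) = min(1, 2.000) = 1.000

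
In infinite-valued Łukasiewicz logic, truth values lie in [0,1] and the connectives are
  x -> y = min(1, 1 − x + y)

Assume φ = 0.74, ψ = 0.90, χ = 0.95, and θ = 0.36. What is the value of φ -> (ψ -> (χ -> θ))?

0.77

χ -> θ = min(1, 1 − 0.95 + 0.36) = min(1, 0.41) = 0.41
ψ -> (χ -> θ) = min(1, 1 − 0.90 + 0.41) = min(1, 0.51) = 0.51
φ -> (ψ -> (χ -> θ)) = min(1, 1 − 0.74 + 0.51) = min(1, 0.77) = 0.77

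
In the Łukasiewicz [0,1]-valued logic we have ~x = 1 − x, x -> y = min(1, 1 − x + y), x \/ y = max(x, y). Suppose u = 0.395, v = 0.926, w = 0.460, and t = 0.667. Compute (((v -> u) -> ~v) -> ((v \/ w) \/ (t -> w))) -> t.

v -> u = min(1, 1 − 0.926 + 0.395) = min(1, 0.469) = 0.469
~v = 1 − 0.926 = 0.074
(v -> u) -> ~v = min(1, 1 − 0.469 + 0.074) = min(1, 0.605) = 0.605
v \/ w = max(0.926, 0.460) = 0.926
t -> w = min(1, 1 − 0.667 + 0.460) = min(1, 0.793) = 0.793
(v \/ w) \/ (t -> w) = max(0.926, 0.793) = 0.926
((v -> u) -> ~v) -> ((v \/ w) \/ (t -> w)) = min(1, 1 − 0.605 + 0.926) = min(1, 1.321) = 1.000
(((v -> u) -> ~v) -> ((v \/ w) \/ (t -> w))) -> t = min(1, 1 − 1.000 + 0.667) = min(1, 0.667) = 0.667

0.667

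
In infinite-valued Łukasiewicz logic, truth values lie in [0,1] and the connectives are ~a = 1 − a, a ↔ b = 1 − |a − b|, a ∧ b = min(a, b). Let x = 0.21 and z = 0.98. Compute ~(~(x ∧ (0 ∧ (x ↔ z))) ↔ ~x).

x ↔ z = 1 − |0.21 − 0.98| = 1 − 0.77 = 0.23
0 ∧ (x ↔ z) = min(0.00, 0.23) = 0.00
x ∧ (0 ∧ (x ↔ z)) = min(0.21, 0.00) = 0.00
~(x ∧ (0 ∧ (x ↔ z))) = 1 − 0.00 = 1.00
~x = 1 − 0.21 = 0.79
~(x ∧ (0 ∧ (x ↔ z))) ↔ ~x = 1 − |1.00 − 0.79| = 1 − 0.21 = 0.79
~(~(x ∧ (0 ∧ (x ↔ z))) ↔ ~x) = 1 − 0.79 = 0.21

0.21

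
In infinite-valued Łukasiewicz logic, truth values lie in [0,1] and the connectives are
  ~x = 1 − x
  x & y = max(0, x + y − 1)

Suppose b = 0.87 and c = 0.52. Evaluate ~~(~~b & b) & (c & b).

0.13

~b = 1 − 0.87 = 0.13
~~b = 1 − 0.13 = 0.87
~~b & b = max(0, 0.87 + 0.87 − 1) = max(0, 0.74) = 0.74
~(~~b & b) = 1 − 0.74 = 0.26
~~(~~b & b) = 1 − 0.26 = 0.74
c & b = max(0, 0.52 + 0.87 − 1) = max(0, 0.39) = 0.39
~~(~~b & b) & (c & b) = max(0, 0.74 + 0.39 − 1) = max(0, 0.13) = 0.13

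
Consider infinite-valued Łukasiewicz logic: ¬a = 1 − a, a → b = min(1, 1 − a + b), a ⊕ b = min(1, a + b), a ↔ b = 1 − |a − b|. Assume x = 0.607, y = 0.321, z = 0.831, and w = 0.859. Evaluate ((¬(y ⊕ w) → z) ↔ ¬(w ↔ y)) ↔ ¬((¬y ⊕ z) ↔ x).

0.855

y ⊕ w = min(1, 0.321 + 0.859) = min(1, 1.180) = 1.000
¬(y ⊕ w) = 1 − 1.000 = 0.000
¬(y ⊕ w) → z = min(1, 1 − 0.000 + 0.831) = min(1, 1.831) = 1.000
w ↔ y = 1 − |0.859 − 0.321| = 1 − 0.538 = 0.462
¬(w ↔ y) = 1 − 0.462 = 0.538
(¬(y ⊕ w) → z) ↔ ¬(w ↔ y) = 1 − |1.000 − 0.538| = 1 − 0.462 = 0.538
¬y = 1 − 0.321 = 0.679
¬y ⊕ z = min(1, 0.679 + 0.831) = min(1, 1.510) = 1.000
(¬y ⊕ z) ↔ x = 1 − |1.000 − 0.607| = 1 − 0.393 = 0.607
¬((¬y ⊕ z) ↔ x) = 1 − 0.607 = 0.393
((¬(y ⊕ w) → z) ↔ ¬(w ↔ y)) ↔ ¬((¬y ⊕ z) ↔ x) = 1 − |0.538 − 0.393| = 1 − 0.145 = 0.855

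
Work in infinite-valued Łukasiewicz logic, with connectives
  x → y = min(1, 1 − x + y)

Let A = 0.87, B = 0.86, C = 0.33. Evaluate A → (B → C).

B → C = min(1, 1 − 0.86 + 0.33) = min(1, 0.47) = 0.47
A → (B → C) = min(1, 1 − 0.87 + 0.47) = min(1, 0.60) = 0.60

0.60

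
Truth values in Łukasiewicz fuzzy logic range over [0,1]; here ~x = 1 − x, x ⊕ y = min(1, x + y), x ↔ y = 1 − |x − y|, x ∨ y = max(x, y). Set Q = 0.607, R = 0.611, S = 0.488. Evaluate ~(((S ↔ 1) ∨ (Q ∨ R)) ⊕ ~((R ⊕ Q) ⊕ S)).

S ↔ 1 = 1 − |0.488 − 1.000| = 1 − 0.512 = 0.488
Q ∨ R = max(0.607, 0.611) = 0.611
(S ↔ 1) ∨ (Q ∨ R) = max(0.488, 0.611) = 0.611
R ⊕ Q = min(1, 0.611 + 0.607) = min(1, 1.218) = 1.000
(R ⊕ Q) ⊕ S = min(1, 1.000 + 0.488) = min(1, 1.488) = 1.000
~((R ⊕ Q) ⊕ S) = 1 − 1.000 = 0.000
((S ↔ 1) ∨ (Q ∨ R)) ⊕ ~((R ⊕ Q) ⊕ S) = min(1, 0.611 + 0.000) = min(1, 0.611) = 0.611
~(((S ↔ 1) ∨ (Q ∨ R)) ⊕ ~((R ⊕ Q) ⊕ S)) = 1 − 0.611 = 0.389

0.389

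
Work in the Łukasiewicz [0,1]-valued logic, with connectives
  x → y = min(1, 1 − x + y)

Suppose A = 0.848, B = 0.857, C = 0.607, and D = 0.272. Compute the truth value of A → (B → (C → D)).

0.960

C → D = min(1, 1 − 0.607 + 0.272) = min(1, 0.665) = 0.665
B → (C → D) = min(1, 1 − 0.857 + 0.665) = min(1, 0.808) = 0.808
A → (B → (C → D)) = min(1, 1 − 0.848 + 0.808) = min(1, 0.960) = 0.960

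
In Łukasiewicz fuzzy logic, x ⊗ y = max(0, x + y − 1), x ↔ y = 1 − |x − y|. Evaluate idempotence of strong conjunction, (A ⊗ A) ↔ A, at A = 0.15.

A ⊗ A = max(0, 0.15 + 0.15 − 1) = max(0, -0.70) = 0.00
(A ⊗ A) ↔ A = 1 − |0.00 − 0.15| = 1 − 0.15 = 0.85
(The value 0.85 < 1 shows this instance is not satisfied; fails in Ł∞ since a ⊗ a = max(0, 2a−1) ≠ a in general.)

0.85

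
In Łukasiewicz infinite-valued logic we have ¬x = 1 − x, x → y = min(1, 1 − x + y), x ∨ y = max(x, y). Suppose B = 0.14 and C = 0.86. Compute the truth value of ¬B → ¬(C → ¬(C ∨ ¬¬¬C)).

¬B = 1 − 0.14 = 0.86
¬C = 1 − 0.86 = 0.14
¬¬C = 1 − 0.14 = 0.86
¬¬¬C = 1 − 0.86 = 0.14
C ∨ ¬¬¬C = max(0.86, 0.14) = 0.86
¬(C ∨ ¬¬¬C) = 1 − 0.86 = 0.14
C → ¬(C ∨ ¬¬¬C) = min(1, 1 − 0.86 + 0.14) = min(1, 0.28) = 0.28
¬(C → ¬(C ∨ ¬¬¬C)) = 1 − 0.28 = 0.72
¬B → ¬(C → ¬(C ∨ ¬¬¬C)) = min(1, 1 − 0.86 + 0.72) = min(1, 0.86) = 0.86

0.86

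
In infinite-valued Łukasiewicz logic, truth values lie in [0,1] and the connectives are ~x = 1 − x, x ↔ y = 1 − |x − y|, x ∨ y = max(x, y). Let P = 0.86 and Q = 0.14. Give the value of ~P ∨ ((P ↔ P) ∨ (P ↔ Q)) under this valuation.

~P = 1 − 0.86 = 0.14
P ↔ P = 1 − |0.86 − 0.86| = 1 − 0.00 = 1.00
P ↔ Q = 1 − |0.86 − 0.14| = 1 − 0.72 = 0.28
(P ↔ P) ∨ (P ↔ Q) = max(1.00, 0.28) = 1.00
~P ∨ ((P ↔ P) ∨ (P ↔ Q)) = max(0.14, 1.00) = 1.00

1.00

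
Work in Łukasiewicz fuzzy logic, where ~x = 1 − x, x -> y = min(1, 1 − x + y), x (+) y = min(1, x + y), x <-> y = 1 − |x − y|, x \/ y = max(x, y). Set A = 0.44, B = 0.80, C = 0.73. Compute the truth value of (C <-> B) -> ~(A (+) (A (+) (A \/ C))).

0.07

C <-> B = 1 − |0.73 − 0.80| = 1 − 0.07 = 0.93
A \/ C = max(0.44, 0.73) = 0.73
A (+) (A \/ C) = min(1, 0.44 + 0.73) = min(1, 1.17) = 1.00
A (+) (A (+) (A \/ C)) = min(1, 0.44 + 1.00) = min(1, 1.44) = 1.00
~(A (+) (A (+) (A \/ C))) = 1 − 1.00 = 0.00
(C <-> B) -> ~(A (+) (A (+) (A \/ C))) = min(1, 1 − 0.93 + 0.00) = min(1, 0.07) = 0.07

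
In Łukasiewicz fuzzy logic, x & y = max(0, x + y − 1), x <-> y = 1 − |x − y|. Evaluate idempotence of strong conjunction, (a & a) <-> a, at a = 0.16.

a & a = max(0, 0.16 + 0.16 − 1) = max(0, -0.68) = 0.00
(a & a) <-> a = 1 − |0.00 − 0.16| = 1 − 0.16 = 0.84
(The value 0.84 < 1 shows this instance is not satisfied; fails in Ł∞ since a ⊗ a = max(0, 2a−1) ≠ a in general.)

0.84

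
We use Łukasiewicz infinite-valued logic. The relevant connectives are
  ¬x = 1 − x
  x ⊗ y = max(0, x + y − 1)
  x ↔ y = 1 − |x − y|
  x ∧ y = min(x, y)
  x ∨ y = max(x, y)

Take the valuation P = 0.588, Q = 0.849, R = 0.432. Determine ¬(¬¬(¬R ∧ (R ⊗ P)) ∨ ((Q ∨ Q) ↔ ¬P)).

¬R = 1 − 0.432 = 0.568
R ⊗ P = max(0, 0.432 + 0.588 − 1) = max(0, 0.020) = 0.020
¬R ∧ (R ⊗ P) = min(0.568, 0.020) = 0.020
¬(¬R ∧ (R ⊗ P)) = 1 − 0.020 = 0.980
¬¬(¬R ∧ (R ⊗ P)) = 1 − 0.980 = 0.020
Q ∨ Q = max(0.849, 0.849) = 0.849
¬P = 1 − 0.588 = 0.412
(Q ∨ Q) ↔ ¬P = 1 − |0.849 − 0.412| = 1 − 0.437 = 0.563
¬¬(¬R ∧ (R ⊗ P)) ∨ ((Q ∨ Q) ↔ ¬P) = max(0.020, 0.563) = 0.563
¬(¬¬(¬R ∧ (R ⊗ P)) ∨ ((Q ∨ Q) ↔ ¬P)) = 1 − 0.563 = 0.437

0.437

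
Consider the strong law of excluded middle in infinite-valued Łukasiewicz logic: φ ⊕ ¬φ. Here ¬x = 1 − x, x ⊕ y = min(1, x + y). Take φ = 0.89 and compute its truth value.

1.00

¬φ = 1 − 0.89 = 0.11
φ ⊕ ¬φ = min(1, 0.89 + 0.11) = min(1, 1.00) = 1.00
(As expected: always 1 in Ł∞ since a ⊕ (1−a) = 1.)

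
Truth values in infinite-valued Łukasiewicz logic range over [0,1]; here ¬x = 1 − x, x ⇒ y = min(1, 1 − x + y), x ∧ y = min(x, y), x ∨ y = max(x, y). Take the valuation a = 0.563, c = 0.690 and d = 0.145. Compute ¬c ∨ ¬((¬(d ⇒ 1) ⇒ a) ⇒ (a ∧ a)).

¬c = 1 − 0.690 = 0.310
d ⇒ 1 = min(1, 1 − 0.145 + 1.000) = min(1, 1.855) = 1.000
¬(d ⇒ 1) = 1 − 1.000 = 0.000
¬(d ⇒ 1) ⇒ a = min(1, 1 − 0.000 + 0.563) = min(1, 1.563) = 1.000
a ∧ a = min(0.563, 0.563) = 0.563
(¬(d ⇒ 1) ⇒ a) ⇒ (a ∧ a) = min(1, 1 − 1.000 + 0.563) = min(1, 0.563) = 0.563
¬((¬(d ⇒ 1) ⇒ a) ⇒ (a ∧ a)) = 1 − 0.563 = 0.437
¬c ∨ ¬((¬(d ⇒ 1) ⇒ a) ⇒ (a ∧ a)) = max(0.310, 0.437) = 0.437

0.437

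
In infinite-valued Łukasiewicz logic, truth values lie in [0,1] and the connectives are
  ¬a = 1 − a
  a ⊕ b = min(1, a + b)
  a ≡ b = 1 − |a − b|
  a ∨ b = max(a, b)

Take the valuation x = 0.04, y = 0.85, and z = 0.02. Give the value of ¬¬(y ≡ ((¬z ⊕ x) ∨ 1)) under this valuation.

0.85

¬z = 1 − 0.02 = 0.98
¬z ⊕ x = min(1, 0.98 + 0.04) = min(1, 1.02) = 1.00
(¬z ⊕ x) ∨ 1 = max(1.00, 1.00) = 1.00
y ≡ ((¬z ⊕ x) ∨ 1) = 1 − |0.85 − 1.00| = 1 − 0.15 = 0.85
¬(y ≡ ((¬z ⊕ x) ∨ 1)) = 1 − 0.85 = 0.15
¬¬(y ≡ ((¬z ⊕ x) ∨ 1)) = 1 − 0.15 = 0.85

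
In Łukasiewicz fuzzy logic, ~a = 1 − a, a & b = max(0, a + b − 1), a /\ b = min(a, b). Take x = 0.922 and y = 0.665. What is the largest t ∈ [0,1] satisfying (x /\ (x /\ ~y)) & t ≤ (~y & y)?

0.665

~y = 1 − 0.665 = 0.335
x /\ ~y = min(0.922, 0.335) = 0.335
x /\ (x /\ ~y) = min(0.922, 0.335) = 0.335
So the left factor is x /\ (x /\ ~y) = 0.335.
~y & y = max(0, 0.335 + 0.665 − 1) = max(0, 0.000) = 0.000
So the right-hand bound is ~y & y = 0.000.
The residuum of the Łukasiewicz t-norm gives the supremum: min(1, 1 − 0.335 + 0.000).
1 − 0.335 + 0.000 = 0.665, so t = min(1, 0.665) = 0.665.
Check: 0.335 & 0.665 = max(0, 0.000) = 0.000 ≤ 0.000.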